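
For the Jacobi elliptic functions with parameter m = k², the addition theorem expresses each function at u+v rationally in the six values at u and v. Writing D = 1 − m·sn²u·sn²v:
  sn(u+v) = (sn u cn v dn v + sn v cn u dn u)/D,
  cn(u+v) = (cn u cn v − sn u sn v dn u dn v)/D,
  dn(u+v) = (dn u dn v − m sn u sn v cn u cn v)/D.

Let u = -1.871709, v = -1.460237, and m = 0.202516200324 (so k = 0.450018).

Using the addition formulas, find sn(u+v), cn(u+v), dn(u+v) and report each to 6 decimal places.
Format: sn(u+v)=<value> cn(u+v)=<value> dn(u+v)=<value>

sn(u+v)=0.010157 cn(u+v)=-0.999948 dn(u+v)=0.999990

sn u = -0.9822785387844155, cn u = -0.1874269784304105, dn u = 0.8969938491452612
sn v = -0.9839450344927937, cn v = 0.1784717599425045, dn v = 0.8966238787438113
m = k² = 0.202516200324
D = 1 − m·sn²u·sn²v = 0.8108219440522627
sn(u+v) = (sn u·cn v·dn v + sn v·cn u·dn u)/D = 0.008235455178070554/0.8108219440522627 = 0.01015692192161455
cn(u+v) = (cn u·cn v − sn u·sn v·dn u·dn v)/D = -0.8107801195359323/0.8108219440522627 = -0.9999484171381433
dn(u+v) = (dn u·dn v − m·sn u·sn v·cn u·cn v)/D = 0.8108134740843529/0.8108219440522627 = 0.9999895538496806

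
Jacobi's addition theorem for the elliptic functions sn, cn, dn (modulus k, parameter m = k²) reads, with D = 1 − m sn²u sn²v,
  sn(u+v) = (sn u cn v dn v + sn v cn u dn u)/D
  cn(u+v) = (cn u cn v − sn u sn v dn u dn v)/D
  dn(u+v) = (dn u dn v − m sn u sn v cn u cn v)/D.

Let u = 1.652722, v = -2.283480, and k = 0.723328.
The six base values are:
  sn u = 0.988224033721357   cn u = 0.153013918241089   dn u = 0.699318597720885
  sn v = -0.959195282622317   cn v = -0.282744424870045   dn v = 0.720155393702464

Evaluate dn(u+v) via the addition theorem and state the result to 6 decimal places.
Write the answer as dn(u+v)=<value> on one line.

m = k² = 0.523203395584
D = 1 − m·sn²u·sn²v = 0.5298943770191397
dn(u+v) = (dn u·dn v − m·sn u·sn v·cn u·cn v)/D = 0.4821616042575582/0.5298943770191397 = 0.9099202127222093

dn(u+v)=0.909920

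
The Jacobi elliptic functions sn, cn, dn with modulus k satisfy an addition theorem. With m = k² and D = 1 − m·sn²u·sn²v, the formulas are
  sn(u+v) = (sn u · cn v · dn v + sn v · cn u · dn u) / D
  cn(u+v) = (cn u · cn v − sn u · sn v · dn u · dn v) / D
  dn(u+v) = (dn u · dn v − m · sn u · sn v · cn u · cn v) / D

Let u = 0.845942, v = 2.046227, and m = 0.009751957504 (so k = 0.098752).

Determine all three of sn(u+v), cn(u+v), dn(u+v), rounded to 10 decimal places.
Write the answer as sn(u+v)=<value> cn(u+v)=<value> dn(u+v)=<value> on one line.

sn u = 0.7480307154785507, cn u = 0.6636641083414467, dn u = 0.9972679141803187
sn v = 0.8918230269325555, cn v = -0.4523844478238111, dn v = 0.9961143493930149
m = k² = 0.009751957504
D = 1 − m·sn²u·sn²v = 0.995660017026387
sn(u+v) = (sn u·cn v·dn v + sn v·cn u·dn u)/D = 0.253171323909086/0.995660017026387 = 0.2542748725264684
cn(u+v) = (cn u·cn v − sn u·sn v·dn u·dn v)/D = -0.962934655236328/0.995660017026387 = -0.9671319916131656
dn(u+v) = (dn u·dn v − m·sn u·sn v·cn u·cn v)/D = 0.9953460758824903/0.995660017026387 = 0.9996846904178855

sn(u+v)=0.2542748725 cn(u+v)=-0.9671319916 dn(u+v)=0.9996846904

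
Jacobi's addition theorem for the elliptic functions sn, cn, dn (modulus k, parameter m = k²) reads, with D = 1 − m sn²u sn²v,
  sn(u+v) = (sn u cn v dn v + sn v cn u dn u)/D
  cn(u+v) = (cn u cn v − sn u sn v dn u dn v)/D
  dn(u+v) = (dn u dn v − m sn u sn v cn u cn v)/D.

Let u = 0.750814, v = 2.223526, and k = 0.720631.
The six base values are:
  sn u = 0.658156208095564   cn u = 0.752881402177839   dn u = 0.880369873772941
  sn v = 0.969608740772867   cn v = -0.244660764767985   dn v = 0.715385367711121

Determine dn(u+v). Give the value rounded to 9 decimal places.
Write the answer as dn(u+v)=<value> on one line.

m = k² = 0.519309038161
D = 1 − m·sn²u·sn²v = 0.7885163051897554
dn(u+v) = (dn u·dn v − m·sn u·sn v·cn u·cn v)/D = 0.6908476274460977/0.7885163051897554 = 0.8761361342805032

dn(u+v)=0.876136134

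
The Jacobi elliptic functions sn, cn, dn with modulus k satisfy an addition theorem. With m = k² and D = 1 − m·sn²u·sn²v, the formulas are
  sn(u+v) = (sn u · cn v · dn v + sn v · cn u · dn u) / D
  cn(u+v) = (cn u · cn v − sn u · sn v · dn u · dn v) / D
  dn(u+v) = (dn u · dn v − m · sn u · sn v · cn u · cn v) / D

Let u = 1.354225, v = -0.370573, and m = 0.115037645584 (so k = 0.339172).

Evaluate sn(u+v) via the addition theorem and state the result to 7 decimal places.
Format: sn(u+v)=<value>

sn(u+v)=0.8241222

sn u = 0.9690227528555817, cn u = 0.2469714648460226, dn u = 0.9444464328993682
sn v = -0.3612652497959808, cn v = 0.9324630927226276, dn v = 0.9924646794702632
m = k² = 0.115037645584
D = 1 − m·sn²u·sn²v = 0.985901908952354
sn(u+v) = (sn u·cn v·dn v + sn v·cn u·dn u)/D = 0.8125036075220907/0.985901908952354 = 0.824122156721939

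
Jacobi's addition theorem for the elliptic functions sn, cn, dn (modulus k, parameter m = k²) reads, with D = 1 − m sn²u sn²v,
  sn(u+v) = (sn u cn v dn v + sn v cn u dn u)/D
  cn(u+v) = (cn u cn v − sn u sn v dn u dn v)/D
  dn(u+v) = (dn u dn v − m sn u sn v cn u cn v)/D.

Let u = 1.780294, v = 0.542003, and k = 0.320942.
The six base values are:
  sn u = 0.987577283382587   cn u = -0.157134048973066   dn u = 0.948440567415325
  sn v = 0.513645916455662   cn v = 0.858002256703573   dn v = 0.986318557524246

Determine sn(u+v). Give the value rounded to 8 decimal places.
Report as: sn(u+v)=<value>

sn(u+v)=0.77987107

m = k² = 0.103003767364
D = 1 − m·sn²u·sn²v = 0.9734952951731106
sn(u+v) = (sn u·cn v·dn v + sn v·cn u·dn u)/D = 0.7592008202529071/0.9734952951731106 = 0.7798710728416033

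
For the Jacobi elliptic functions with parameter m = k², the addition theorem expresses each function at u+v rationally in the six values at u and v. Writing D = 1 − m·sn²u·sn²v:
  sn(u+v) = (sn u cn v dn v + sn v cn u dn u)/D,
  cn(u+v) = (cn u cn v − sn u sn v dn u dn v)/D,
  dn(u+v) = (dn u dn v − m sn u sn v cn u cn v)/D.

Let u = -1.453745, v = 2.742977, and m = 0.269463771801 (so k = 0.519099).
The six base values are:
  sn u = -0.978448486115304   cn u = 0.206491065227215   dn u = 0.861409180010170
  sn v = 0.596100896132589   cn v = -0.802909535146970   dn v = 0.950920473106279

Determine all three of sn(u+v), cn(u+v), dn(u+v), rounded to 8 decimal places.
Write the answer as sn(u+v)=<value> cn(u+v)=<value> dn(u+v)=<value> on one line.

sn(u+v)=0.93917040 cn(u+v)=0.34345155 dn(u+v)=0.87311047

m = k² = 0.269463771801
D = 1 − m·sn²u·sn²v = 0.9083323991172888
sn(u+v) = (sn u·cn v·dn v + sn v·cn u·dn u)/D = 0.8530789000764136/0.9083323991172888 = 0.9391703972085878
cn(u+v) = (cn u·cn v − sn u·sn v·dn u·dn v)/D = 0.3119681674956373/0.9083323991172888 = 0.3434515468112839
dn(u+v) = (dn u·dn v − m·sn u·sn v·cn u·cn v)/D = 0.7930745294720762/0.9083323991172888 = 0.8731104717202431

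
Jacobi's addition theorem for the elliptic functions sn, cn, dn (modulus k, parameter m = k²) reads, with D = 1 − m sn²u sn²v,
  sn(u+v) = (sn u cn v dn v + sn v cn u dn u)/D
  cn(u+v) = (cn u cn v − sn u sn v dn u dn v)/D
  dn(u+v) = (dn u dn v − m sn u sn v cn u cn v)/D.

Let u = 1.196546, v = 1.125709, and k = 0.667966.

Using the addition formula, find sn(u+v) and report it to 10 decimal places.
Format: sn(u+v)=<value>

sn u = 0.8917256846850718, cn u = 0.4525762955269973, dn u = 0.8032497029092924
sn v = 0.8643117390665267, cn v = 0.5029564769558061, dn v = 0.8165103084178466
m = k² = 0.446178577156
D = 1 − m·sn²u·sn²v = 0.7349595932571608
sn(u+v) = (sn u·cn v·dn v + sn v·cn u·dn u)/D = 0.680409007878389/0.7349595932571608 = 0.9257774360941165

sn(u+v)=0.9257774361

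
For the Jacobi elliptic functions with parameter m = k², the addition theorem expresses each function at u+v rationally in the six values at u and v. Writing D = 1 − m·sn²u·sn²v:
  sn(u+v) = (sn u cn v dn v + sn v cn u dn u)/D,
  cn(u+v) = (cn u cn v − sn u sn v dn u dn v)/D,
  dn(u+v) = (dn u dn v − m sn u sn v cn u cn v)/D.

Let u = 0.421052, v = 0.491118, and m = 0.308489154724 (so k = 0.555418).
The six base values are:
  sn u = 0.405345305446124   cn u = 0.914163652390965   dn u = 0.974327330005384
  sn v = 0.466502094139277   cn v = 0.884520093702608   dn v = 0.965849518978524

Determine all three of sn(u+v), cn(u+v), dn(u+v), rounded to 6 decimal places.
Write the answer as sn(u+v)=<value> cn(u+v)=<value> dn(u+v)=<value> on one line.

m = k² = 0.308489154724
D = 1 − m·sn²u·sn²v = 0.9889694443268073
sn(u+v) = (sn u·cn v·dn v + sn v·cn u·dn u)/D = 0.7618027988083614/0.9889694443268073 = 0.7702996317817701
cn(u+v) = (cn u·cn v − sn u·sn v·dn u·dn v)/D = 0.6306481249792321/0.9889694443268073 = 0.6376821130287954
dn(u+v) = (dn u·dn v − m·sn u·sn v·cn u·cn v)/D = 0.8938852749260179/0.9889694443268073 = 0.9038553011458172

sn(u+v)=0.770300 cn(u+v)=0.637682 dn(u+v)=0.903855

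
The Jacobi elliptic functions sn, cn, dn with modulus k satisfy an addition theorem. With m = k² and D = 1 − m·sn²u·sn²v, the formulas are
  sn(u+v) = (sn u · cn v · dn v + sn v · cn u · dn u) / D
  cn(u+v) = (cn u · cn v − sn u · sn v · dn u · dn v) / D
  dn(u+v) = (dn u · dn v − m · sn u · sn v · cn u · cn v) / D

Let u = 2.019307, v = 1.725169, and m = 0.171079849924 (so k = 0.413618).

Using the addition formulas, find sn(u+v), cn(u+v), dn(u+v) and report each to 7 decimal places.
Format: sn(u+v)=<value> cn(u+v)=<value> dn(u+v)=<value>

sn(u+v)=-0.4361030 cn(u+v)=-0.8998968 dn(u+v)=0.9835970

sn u = 0.9421474272739637, cn u = -0.3351987847249021, dn u = 0.9209464579413991
sn v = 0.9973582859398225, cn v = -0.07263917308986464, dn v = 0.9109461258817541
m = k² = 0.171079849924
D = 1 − m·sn²u·sn²v = 0.8489436474614151
sn(u+v) = (sn u·cn v·dn v + sn v·cn u·dn u)/D = -0.3702268829946582/0.8489436474614151 = -0.43610301355307
cn(u+v) = (cn u·cn v − sn u·sn v·dn u·dn v)/D = -0.7639616297126126/0.8489436474614151 = -0.8998967505052626
dn(u+v) = (dn u·dn v − m·sn u·sn v·cn u·cn v)/D = 0.8350184148410064/0.8489436474614151 = 0.9835969882546986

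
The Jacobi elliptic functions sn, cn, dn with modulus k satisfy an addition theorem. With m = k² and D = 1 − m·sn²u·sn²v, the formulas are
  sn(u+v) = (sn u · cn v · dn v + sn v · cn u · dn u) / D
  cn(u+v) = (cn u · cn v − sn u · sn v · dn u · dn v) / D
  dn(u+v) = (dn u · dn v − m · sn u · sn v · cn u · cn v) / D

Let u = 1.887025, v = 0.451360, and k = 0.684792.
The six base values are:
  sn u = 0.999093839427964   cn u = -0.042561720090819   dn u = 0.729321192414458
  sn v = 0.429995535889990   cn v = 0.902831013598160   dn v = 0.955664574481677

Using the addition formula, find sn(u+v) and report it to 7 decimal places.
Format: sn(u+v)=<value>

m = k² = 0.468940083264
D = 1 − m·sn²u·sn²v = 0.913451845428714
sn(u+v) = (sn u·cn v·dn v + sn v·cn u·dn u)/D = 0.8486742156791184/0.913451845428714 = 0.9290847896648639

sn(u+v)=0.9290848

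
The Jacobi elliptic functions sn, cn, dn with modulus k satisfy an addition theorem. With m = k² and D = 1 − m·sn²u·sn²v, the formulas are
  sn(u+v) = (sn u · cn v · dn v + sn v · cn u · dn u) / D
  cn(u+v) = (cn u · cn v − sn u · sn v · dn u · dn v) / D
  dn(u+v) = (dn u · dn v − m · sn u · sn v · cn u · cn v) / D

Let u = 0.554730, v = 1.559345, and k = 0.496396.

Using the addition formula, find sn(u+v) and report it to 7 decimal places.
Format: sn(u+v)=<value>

sn(u+v)=0.9300386

sn u = 0.5211153654510265, cn u = 0.8534862482142539, dn u = 0.9659631842703051
sn v = 0.9941611218629846, cn v = 0.1079058097422556, dn v = 0.869747155557976
m = k² = 0.246408988816
D = 1 − m·sn²u·sn²v = 0.9338640106016954
sn(u+v) = (sn u·cn v·dn v + sn v·cn u·dn u)/D = 0.8685295898784427/0.9338640106016954 = 0.930038613779369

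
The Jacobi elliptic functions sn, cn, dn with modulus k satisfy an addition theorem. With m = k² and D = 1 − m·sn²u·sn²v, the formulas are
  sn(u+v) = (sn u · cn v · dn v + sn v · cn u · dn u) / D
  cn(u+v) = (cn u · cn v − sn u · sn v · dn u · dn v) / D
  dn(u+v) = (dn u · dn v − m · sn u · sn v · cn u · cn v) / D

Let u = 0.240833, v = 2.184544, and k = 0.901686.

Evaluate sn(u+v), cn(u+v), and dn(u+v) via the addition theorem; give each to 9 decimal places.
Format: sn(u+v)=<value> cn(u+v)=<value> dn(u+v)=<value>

sn(u+v)=0.998224640 cn(u+v)=-0.059561461 dn(u+v)=0.435713970

sn u = 0.2366983470228442, cn u = 0.9715831886753976, dn u = 0.9769588863651887
sn v = 0.9989986918004747, cn v = 0.04473939853127429, dn v = 0.4342692076970727
m = k² = 0.813037642596
D = 1 − m·sn²u·sn²v = 0.954539841826489
sn(u+v) = (sn u·cn v·dn v + sn v·cn u·dn u)/D = 0.9528451901793142/0.954539841826489 = 0.9982246402162406
cn(u+v) = (cn u·cn v − sn u·sn v·dn u·dn v)/D = -0.05685378779188988/0.954539841826489 = -0.05956146124094886
dn(u+v) = (dn u·dn v − m·sn u·sn v·cn u·cn v)/D = 0.4159063437888012/0.954539841826489 = 0.4357139697730945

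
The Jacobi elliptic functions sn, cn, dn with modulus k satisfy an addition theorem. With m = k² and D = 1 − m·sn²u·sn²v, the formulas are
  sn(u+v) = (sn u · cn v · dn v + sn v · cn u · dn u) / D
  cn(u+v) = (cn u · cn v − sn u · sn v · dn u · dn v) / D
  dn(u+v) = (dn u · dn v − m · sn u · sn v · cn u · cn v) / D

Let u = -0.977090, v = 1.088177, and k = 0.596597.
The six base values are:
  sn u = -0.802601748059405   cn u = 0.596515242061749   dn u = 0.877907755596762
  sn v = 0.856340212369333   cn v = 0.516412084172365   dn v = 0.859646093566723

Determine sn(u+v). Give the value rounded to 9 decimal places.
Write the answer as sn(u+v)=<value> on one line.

sn(u+v)=0.110778063

m = k² = 0.355927980409
D = 1 − m·sn²u·sn²v = 0.831866207402745
sn(u+v) = (sn u·cn v·dn v + sn v·cn u·dn u)/D = 0.09215252719470934/0.831866207402745 = 0.1107780630763067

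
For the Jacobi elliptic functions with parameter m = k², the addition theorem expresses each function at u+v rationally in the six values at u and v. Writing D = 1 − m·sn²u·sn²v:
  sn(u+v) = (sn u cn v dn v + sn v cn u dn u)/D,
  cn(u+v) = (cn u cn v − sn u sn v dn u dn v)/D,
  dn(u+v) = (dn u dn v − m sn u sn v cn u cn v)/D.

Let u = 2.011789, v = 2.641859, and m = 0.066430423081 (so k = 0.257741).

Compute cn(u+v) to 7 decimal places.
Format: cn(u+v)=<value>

sn u = 0.9208136106626881, cn u = -0.3900029415508856, dn u = 0.9714287398923306
sn v = 0.5245477655842845, cn v = -0.8513810202374343, dn v = 0.9908186742699006
m = k² = 0.066430423081
D = 1 − m·sn²u·sn²v = 0.9845018249727691
cn(u+v) = (cn u·cn v − sn u·sn v·dn u·dn v)/D = -0.1328614203375487/0.9845018249727691 = -0.13495294469487

cn(u+v)=-0.1349529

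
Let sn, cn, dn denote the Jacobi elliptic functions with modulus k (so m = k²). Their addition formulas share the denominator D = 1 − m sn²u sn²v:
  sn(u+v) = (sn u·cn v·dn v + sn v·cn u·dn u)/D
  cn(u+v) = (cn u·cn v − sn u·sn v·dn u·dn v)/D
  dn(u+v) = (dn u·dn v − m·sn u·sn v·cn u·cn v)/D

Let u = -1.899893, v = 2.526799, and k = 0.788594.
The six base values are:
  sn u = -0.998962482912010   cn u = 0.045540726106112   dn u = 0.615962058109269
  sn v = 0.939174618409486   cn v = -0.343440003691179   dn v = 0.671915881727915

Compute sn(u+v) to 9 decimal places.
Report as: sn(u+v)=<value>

m = k² = 0.621880496836
D = 1 − m·sn²u·sn²v = 0.4526085781795289
sn(u+v) = (sn u·cn v·dn v + sn v·cn u·dn u)/D = 0.2568684973015735/0.4526085781795289 = 0.5675290078123212

sn(u+v)=0.567529008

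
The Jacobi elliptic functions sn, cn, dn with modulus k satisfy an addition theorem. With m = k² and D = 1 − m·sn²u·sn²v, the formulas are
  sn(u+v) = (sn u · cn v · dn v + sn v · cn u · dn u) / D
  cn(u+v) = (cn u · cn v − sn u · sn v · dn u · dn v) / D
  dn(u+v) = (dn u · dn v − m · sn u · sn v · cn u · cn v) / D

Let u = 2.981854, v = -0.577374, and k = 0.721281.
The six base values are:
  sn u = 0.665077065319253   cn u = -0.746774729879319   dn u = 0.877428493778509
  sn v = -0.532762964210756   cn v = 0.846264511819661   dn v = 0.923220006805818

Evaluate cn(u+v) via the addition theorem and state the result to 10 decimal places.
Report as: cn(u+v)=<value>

m = k² = 0.520246280961
D = 1 − m·sn²u·sn²v = 0.934683789343495
cn(u+v) = (cn u·cn v − sn u·sn v·dn u·dn v)/D = -0.3449418282207668/0.934683789343495 = -0.3690465504521564

cn(u+v)=-0.3690465505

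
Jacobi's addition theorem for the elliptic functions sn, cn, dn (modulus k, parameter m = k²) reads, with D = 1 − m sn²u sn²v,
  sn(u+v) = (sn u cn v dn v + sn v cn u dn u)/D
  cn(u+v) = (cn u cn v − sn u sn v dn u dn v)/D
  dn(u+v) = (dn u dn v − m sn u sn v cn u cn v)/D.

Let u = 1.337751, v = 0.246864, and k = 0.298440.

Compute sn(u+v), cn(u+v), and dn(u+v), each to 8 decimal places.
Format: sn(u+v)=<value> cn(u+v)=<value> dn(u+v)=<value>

sn u = 0.966936413195405, cn u = 0.2550175931907541, dn u = 0.9574580462993736
sn v = 0.2441503576934503, cn v = 0.9697373885945412, dn v = 0.9973418689625684
m = k² = 0.0890664336
D = 1 − m·sn²u·sn²v = 0.9950360817211386
sn(u+v) = (sn u·cn v·dn v + sn v·cn u·dn u)/D = 0.9947957932563037/0.9950360817211386 = 0.9997585128125009
cn(u+v) = (cn u·cn v − sn u·sn v·dn u·dn v)/D = 0.02186626732019071/0.9950360817211386 = 0.02197535116753564
dn(u+v) = (dn u·dn v − m·sn u·sn v·cn u·cn v)/D = 0.9497131137038719/0.9950360817211386 = 0.9544509301221816

sn(u+v)=0.99975851 cn(u+v)=0.02197535 dn(u+v)=0.95445093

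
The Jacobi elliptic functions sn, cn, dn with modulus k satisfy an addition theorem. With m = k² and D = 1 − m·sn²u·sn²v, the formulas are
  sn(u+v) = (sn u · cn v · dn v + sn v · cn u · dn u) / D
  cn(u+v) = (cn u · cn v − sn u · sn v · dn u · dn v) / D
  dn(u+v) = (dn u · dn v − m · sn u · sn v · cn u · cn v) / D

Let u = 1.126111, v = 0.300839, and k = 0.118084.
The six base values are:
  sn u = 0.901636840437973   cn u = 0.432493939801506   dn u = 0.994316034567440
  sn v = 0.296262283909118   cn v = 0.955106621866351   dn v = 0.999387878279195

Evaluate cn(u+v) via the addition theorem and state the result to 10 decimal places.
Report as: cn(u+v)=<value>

m = k² = 0.013943831056
D = 1 − m·sn²u·sn²v = 0.9990050571344355
cn(u+v) = (cn u·cn v − sn u·sn v·dn u·dn v)/D = 0.1476377238594057/0.9990050571344355 = 0.1477847612532538

cn(u+v)=0.1477847613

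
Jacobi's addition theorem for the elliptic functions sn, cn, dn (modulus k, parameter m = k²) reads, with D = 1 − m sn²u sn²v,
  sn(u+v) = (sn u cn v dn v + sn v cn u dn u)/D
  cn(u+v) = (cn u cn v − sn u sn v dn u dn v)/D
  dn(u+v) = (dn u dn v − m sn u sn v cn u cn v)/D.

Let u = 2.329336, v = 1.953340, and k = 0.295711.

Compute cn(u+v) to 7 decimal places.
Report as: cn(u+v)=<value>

sn u = 0.7681362961865466, cn u = -0.6402863659963516, dn u = 0.9738606340976897
sn v = 0.9455619262776139, cn v = -0.3254422277058837, dn v = 0.9601127720856339
m = k² = 0.087444995521
D = 1 − m·sn²u·sn²v = 0.9538691467773254
cn(u+v) = (cn u·cn v − sn u·sn v·dn u·dn v)/D = -0.470745031331387/0.9538691467773254 = -0.4935111203898488

cn(u+v)=-0.4935111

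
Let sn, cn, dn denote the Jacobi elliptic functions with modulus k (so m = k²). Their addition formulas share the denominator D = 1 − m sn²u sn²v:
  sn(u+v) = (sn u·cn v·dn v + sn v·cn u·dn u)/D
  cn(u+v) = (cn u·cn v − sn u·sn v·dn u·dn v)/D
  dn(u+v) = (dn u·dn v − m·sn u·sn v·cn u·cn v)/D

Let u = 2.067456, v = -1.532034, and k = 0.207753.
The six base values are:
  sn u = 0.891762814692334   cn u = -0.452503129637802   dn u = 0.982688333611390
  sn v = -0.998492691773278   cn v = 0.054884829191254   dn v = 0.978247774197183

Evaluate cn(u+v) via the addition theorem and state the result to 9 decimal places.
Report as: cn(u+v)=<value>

m = k² = 0.043161309009
D = 1 − m·sn²u·sn²v = 0.9657797556401986
cn(u+v) = (cn u·cn v − sn u·sn v·dn u·dn v)/D = 0.8311351805374217/0.9657797556401986 = 0.8605845956943636

cn(u+v)=0.860584596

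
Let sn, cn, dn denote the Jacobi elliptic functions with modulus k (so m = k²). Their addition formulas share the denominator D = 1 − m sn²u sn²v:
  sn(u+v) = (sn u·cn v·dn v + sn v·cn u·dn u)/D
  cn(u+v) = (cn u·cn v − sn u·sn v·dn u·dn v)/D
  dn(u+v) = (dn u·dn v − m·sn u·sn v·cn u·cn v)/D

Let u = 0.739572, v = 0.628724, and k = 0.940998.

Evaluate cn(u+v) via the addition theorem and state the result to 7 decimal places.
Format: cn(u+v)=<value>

cn(u+v)=0.4480509

sn u = 0.6340880860967467, cn u = 0.7732608221487526, dn u = 0.8024825253512793
sn v = 0.5607132945097297, cn v = 0.8280100249151849, dn v = 0.8494742429826657
m = k² = 0.885477236004
D = 1 − m·sn²u·sn²v = 0.8880669612758496
cn(u+v) = (cn u·cn v − sn u·sn v·dn u·dn v)/D = 0.3978991731075002/0.8880669612758496 = 0.4480508682992268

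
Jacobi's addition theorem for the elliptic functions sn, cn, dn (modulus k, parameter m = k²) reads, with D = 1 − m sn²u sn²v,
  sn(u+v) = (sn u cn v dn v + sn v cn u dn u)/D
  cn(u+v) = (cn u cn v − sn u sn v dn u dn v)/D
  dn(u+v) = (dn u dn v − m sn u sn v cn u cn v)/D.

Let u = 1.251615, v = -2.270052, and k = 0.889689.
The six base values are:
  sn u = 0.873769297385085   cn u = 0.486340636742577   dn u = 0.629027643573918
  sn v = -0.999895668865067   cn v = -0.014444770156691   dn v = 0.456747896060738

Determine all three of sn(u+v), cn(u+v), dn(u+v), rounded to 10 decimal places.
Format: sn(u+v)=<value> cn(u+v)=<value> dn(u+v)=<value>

m = k² = 0.791546516721
D = 1 − m·sn²u·sn²v = 0.3958018694663301
sn(u+v) = (sn u·cn v·dn v + sn v·cn u·dn u)/D = -0.3116545839204599/0.3958018694663301 = -0.7874004848452885
cn(u+v) = (cn u·cn v − sn u·sn v·dn u·dn v)/D = 0.2439888116172683/0.3958018694663301 = 0.6164417867612518
dn(u+v) = (dn u·dn v − m·sn u·sn v·cn u·cn v)/D = 0.2824488112107399/0.3958018694663301 = 0.7136116148000335

sn(u+v)=-0.7874004848 cn(u+v)=0.6164417868 dn(u+v)=0.7136116148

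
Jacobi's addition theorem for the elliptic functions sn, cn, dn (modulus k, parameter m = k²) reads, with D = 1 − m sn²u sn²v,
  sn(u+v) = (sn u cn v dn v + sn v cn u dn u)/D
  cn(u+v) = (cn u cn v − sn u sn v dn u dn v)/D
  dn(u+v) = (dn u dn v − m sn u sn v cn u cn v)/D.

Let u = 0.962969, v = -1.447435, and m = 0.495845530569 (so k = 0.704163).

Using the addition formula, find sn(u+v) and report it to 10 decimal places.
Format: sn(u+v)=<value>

sn u = 0.7846756902754852, cn u = 0.6199064938284571, dn u = 0.8334866547172328
sn v = -0.9582329938995196, cn v = 0.2859886875426425, dn v = 0.7380443360886279
m = k² = 0.495845530569
D = 1 − m·sn²u·sn²v = 0.7196703466244997
sn(u+v) = (sn u·cn v·dn v + sn v·cn u·dn u)/D = -0.3294801277327765/0.7196703466244997 = -0.4578209026926718

sn(u+v)=-0.4578209027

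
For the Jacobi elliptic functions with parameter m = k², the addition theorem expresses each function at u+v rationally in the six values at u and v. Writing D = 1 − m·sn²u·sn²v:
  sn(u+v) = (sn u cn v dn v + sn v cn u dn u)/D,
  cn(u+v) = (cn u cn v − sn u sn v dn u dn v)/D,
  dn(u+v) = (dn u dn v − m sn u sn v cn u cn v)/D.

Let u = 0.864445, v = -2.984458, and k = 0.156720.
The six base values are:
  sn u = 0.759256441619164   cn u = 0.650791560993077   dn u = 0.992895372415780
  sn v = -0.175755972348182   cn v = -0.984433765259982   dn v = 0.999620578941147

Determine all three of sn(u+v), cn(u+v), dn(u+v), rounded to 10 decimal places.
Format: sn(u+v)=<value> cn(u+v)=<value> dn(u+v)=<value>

sn(u+v)=-0.8610985728 cn(u+v)=-0.5084380472 dn(u+v)=0.9908522232

m = k² = 0.0245611584
D = 1 − m·sn²u·sn²v = 0.9995626330121248
sn(u+v) = (sn u·cn v·dn v + sn v·cn u·dn u)/D = -0.8607219567433471/0.9995626330121248 = -0.8610985728324104
cn(u+v) = (cn u·cn v − sn u·sn v·dn u·dn v)/D = -0.5082156732077785/0.9995626330121248 = -0.5084380472250145
dn(u+v) = (dn u·dn v − m·sn u·sn v·cn u·cn v)/D = 0.9904188571297121/0.9995626330121248 = 0.9908522231819947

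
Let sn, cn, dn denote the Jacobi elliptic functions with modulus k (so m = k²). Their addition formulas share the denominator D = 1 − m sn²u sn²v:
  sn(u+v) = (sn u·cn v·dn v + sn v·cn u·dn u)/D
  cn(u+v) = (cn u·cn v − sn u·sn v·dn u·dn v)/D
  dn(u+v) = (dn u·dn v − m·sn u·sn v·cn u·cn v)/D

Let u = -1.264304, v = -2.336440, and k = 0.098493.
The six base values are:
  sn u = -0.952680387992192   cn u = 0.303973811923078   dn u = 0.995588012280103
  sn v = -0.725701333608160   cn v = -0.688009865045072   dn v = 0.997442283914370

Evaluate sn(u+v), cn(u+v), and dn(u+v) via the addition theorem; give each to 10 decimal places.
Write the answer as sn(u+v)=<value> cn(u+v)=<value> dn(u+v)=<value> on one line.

m = k² = 0.009700871049
D = 1 − m·sn²u·sn²v = 0.9953631716005154
sn(u+v) = (sn u·cn v·dn v + sn v·cn u·dn u)/D = 0.4341560994100415/0.9953631716005154 = 0.4361785846586336
cn(u+v) = (cn u·cn v − sn u·sn v·dn u·dn v)/D = -0.895687626755944/0.9953631716005154 = -0.899860123733234
dn(u+v) = (dn u·dn v − m·sn u·sn v·cn u·cn v)/D = 0.9944442223987906/0.9953631716005154 = 0.9990767699389087

sn(u+v)=0.4361785847 cn(u+v)=-0.8998601237 dn(u+v)=0.9990767699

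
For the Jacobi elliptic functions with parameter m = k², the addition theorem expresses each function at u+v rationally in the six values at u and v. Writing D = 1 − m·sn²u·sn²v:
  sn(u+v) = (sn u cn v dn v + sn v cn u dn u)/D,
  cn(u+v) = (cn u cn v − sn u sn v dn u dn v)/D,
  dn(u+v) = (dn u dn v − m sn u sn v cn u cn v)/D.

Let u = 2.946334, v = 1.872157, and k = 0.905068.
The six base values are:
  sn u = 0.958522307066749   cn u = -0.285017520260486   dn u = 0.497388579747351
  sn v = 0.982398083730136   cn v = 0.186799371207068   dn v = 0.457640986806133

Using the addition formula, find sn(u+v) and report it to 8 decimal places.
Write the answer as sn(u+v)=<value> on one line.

m = k² = 0.819148084624
D = 1 − m·sn²u·sn²v = 0.2736567880269575
sn(u+v) = (sn u·cn v·dn v + sn v·cn u·dn u)/D = -0.05732789043400988/0.2736567880269575 = -0.2094882821922276

sn(u+v)=-0.20948828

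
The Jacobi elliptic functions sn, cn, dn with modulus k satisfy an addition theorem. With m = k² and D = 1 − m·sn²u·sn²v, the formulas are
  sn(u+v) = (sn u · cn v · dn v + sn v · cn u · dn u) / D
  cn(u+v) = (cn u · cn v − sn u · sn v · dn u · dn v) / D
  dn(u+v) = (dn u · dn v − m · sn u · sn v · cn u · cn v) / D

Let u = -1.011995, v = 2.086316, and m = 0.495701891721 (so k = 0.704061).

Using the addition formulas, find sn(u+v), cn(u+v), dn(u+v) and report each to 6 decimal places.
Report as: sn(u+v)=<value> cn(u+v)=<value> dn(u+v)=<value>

sn(u+v)=0.837962 cn(u+v)=0.545729 dn(u+v)=0.807421

sn u = -0.8091871809329874, cn u = 0.5875509392501425, dn u = 0.8218408514923683
sn v = 0.9858769599287171, cn v = -0.1674712509110468, dn v = 0.7198617025587233
m = k² = 0.495701891721
D = 1 − m·sn²u·sn²v = 0.6845256901666221
sn(u+v) = (sn u·cn v·dn v + sn v·cn u·dn u)/D = 0.5736062072537998/0.6845256901666221 = 0.8379615484032117
cn(u+v) = (cn u·cn v − sn u·sn v·dn u·dn v)/D = 0.3735657097459578/0.6845256901666221 = 0.5457292766543608
dn(u+v) = (dn u·dn v − m·sn u·sn v·cn u·cn v)/D = 0.5527002452727723/0.6845256901666221 = 0.807420748720531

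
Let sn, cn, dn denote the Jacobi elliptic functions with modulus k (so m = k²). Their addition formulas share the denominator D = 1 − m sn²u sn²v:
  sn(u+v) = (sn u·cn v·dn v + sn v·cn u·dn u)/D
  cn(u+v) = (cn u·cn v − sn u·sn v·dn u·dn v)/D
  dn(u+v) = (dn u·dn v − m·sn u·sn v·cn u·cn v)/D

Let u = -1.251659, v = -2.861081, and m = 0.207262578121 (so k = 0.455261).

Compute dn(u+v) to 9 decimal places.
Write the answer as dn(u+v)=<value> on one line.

dn(u+v)=0.948303120

sn u = -0.9328316026042694, cn u = 0.3603126436620708, dn u = 0.9053426576612936
sn v = -0.4459146194293793, cn v = -0.8950755008261325, dn v = 0.9791771752382016
m = k² = 0.207262578121
D = 1 − m·sn²u·sn²v = 0.9641383044222377
dn(u+v) = (dn u·dn v − m·sn u·sn v·cn u·cn v)/D = 0.9142953623374519/0.9641383044222377 = 0.9483031201476283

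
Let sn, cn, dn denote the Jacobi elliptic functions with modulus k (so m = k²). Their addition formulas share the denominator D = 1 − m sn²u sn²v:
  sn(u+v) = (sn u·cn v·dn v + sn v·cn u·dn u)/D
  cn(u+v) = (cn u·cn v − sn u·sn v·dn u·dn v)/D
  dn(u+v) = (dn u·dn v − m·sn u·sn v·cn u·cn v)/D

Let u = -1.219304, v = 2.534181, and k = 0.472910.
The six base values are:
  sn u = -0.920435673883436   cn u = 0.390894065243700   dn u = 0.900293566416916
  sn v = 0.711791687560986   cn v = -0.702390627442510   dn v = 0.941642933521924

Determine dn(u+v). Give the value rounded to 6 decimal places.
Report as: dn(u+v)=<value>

m = k² = 0.2236438681
D = 1 − m·sn²u·sn²v = 0.9040047588268969
dn(u+v) = (dn u·dn v − m·sn u·sn v·cn u·cn v)/D = 0.8075258991877877/0.9040047588268969 = 0.89327615955882

dn(u+v)=0.893276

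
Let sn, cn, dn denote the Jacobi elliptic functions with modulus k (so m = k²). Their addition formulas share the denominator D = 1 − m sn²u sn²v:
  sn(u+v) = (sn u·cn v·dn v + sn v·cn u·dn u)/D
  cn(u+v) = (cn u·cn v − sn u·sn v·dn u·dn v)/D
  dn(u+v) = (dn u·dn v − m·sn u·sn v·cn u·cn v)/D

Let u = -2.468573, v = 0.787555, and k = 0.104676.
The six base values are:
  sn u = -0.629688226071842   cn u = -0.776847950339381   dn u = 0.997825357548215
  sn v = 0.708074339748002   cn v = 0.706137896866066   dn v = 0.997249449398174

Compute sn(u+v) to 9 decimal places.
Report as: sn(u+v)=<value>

m = k² = 0.010957064976
D = 1 − m·sn²u·sn²v = 0.9978217732104971
sn(u+v) = (sn u·cn v·dn v + sn v·cn u·dn u)/D = -0.9922935987672289/0.9978217732104971 = -0.9944597576524299

sn(u+v)=-0.994459758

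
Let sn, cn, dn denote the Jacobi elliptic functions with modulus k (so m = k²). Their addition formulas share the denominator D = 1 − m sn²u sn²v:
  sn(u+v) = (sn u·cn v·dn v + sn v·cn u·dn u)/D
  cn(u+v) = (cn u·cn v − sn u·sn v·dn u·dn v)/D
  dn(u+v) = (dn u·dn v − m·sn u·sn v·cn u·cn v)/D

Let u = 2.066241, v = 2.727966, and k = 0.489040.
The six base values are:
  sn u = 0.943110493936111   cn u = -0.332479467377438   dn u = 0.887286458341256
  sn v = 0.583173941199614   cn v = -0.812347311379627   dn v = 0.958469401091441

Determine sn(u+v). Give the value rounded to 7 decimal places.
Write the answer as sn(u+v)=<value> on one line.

m = k² = 0.2391601216
D = 1 − m·sn²u·sn²v = 0.9276547304451372
sn(u+v) = (sn u·cn v·dn v + sn v·cn u·dn u)/D = -0.9063542542620929/0.9276547304451372 = -0.9770383576087374

sn(u+v)=-0.9770384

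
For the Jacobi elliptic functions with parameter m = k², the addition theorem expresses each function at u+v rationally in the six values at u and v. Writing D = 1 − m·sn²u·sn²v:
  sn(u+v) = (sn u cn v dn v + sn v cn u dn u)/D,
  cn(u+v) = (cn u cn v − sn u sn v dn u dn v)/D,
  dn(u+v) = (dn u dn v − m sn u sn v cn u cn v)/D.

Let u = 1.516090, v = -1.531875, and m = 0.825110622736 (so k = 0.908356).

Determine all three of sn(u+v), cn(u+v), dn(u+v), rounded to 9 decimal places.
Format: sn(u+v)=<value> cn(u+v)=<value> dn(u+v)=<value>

sn u = 0.9340264229405955, cn u = 0.3572039210994132, dn u = 0.5293099953359755
sn v = -0.9369663735259093, cn v = 0.34941953992544, dn v = 0.5250051865604596
m = k² = 0.825110622736
D = 1 − m·sn²u·sn²v = 0.3680561193003599
sn(u+v) = (sn u·cn v·dn v + sn v·cn u·dn u)/D = -0.005809325545353503/0.3680561193003599 = -0.01578380372100995
cn(u+v) = (cn u·cn v − sn u·sn v·dn u·dn v)/D = 0.3680102698174996/0.3680561193003599 = 0.9998754280109581
dn(u+v) = (dn u·dn v − m·sn u·sn v·cn u·cn v)/D = 0.3680182888171452/0.3680561193003599 = 0.9998972154483219

sn(u+v)=-0.015783804 cn(u+v)=0.999875428 dn(u+v)=0.999897215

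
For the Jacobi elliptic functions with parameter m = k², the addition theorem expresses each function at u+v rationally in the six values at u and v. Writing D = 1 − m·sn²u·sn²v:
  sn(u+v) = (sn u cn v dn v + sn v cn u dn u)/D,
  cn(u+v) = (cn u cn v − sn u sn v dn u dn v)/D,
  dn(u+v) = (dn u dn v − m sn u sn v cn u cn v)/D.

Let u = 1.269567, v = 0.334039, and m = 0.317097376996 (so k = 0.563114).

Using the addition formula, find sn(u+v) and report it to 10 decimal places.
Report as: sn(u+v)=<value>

sn(u+v)=0.9950450829

sn u = 0.928830431561283, cn u = 0.3705051003774181, dn u = 0.8523097193263803
sn v = 0.3260438773963603, cn v = 0.9453546371665753, dn v = 0.9830010615509693
m = k² = 0.317097376996
D = 1 − m·sn²u·sn²v = 0.9709184453233097
sn(u+v) = (sn u·cn v·dn v + sn v·cn u·dn u)/D = 0.9661076249051759/0.9709184453233097 = 0.9950450828889838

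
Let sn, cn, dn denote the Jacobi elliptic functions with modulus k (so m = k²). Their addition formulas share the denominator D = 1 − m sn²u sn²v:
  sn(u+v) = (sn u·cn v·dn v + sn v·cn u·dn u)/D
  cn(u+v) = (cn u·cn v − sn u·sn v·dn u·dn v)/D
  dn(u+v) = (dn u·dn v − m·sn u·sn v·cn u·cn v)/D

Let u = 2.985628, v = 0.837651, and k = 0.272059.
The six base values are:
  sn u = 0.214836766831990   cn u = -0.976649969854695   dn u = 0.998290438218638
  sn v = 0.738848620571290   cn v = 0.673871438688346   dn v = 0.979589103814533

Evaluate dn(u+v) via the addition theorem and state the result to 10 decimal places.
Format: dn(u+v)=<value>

dn(u+v)=0.9874882541

m = k² = 0.074016099481
D = 1 − m·sn²u·sn²v = 0.9981351051732505
dn(u+v) = (dn u·dn v − m·sn u·sn v·cn u·cn v)/D = 0.9856466923608021/0.9981351051732505 = 0.9874882540973442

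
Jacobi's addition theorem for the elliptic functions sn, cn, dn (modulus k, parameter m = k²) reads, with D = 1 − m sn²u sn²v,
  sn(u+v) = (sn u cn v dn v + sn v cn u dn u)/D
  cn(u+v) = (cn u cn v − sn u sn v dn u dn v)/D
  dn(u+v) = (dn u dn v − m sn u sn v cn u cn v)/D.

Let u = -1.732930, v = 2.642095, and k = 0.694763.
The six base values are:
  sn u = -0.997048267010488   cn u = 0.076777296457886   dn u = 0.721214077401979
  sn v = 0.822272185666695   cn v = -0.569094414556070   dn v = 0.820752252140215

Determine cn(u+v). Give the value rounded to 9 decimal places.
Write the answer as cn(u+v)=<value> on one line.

m = k² = 0.482695626169
D = 1 − m·sn²u·sn²v = 0.6755581049038158
cn(u+v) = (cn u·cn v − sn u·sn v·dn u·dn v)/D = 0.4416039773998728/0.6755581049038158 = 0.6536876312996752

cn(u+v)=0.653687631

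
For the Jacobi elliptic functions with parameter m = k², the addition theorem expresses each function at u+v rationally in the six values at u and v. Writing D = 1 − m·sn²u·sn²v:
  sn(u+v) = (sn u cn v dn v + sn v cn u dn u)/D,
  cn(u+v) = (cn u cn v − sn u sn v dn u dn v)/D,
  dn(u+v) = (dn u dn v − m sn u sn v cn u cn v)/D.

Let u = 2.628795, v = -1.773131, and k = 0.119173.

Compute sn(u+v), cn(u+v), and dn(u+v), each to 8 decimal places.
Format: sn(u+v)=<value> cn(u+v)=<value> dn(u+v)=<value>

sn u = 0.50010469158867, cn u = -0.8659649516296842, dn u = 0.9982224010764321
sn v = -0.9809839905163465, cn v = -0.1940886662085776, dn v = 0.9931428894780895
m = k² = 0.014202203929
D = 1 − m·sn²u·sn²v = 0.9965817687394315
sn(u+v) = (sn u·cn v·dn v + sn v·cn u·dn u)/D = 0.751588618099326/0.9965817687394315 = 0.7541665337205642
cn(u+v) = (cn u·cn v − sn u·sn v·dn u·dn v)/D = 0.6544385157731467/0.9965817687394315 = 0.6566832108527742
dn(u+v) = (dn u·dn v − m·sn u·sn v·cn u·cn v)/D = 0.9925485395758866/0.9965817687394315 = 0.9959529370393294

sn(u+v)=0.75416653 cn(u+v)=0.65668321 dn(u+v)=0.99595294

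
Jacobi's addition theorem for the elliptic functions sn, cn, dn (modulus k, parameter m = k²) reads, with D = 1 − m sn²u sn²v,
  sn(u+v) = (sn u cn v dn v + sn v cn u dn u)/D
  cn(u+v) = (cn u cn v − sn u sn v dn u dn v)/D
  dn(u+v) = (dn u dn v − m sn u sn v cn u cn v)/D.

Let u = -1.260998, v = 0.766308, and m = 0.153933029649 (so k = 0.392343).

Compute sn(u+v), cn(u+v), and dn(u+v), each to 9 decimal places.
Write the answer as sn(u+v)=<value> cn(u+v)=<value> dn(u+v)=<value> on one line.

sn(u+v)=-0.472157898 cn(u+v)=0.881513993 dn(u+v)=0.982691831

sn u = -0.9403337675322846, cn u = 0.3402534432427382, dn u = 0.9294558448364792
sn v = 0.6860680697147812, cn v = 0.7275373555480393, dn v = 0.9630915611750668
m = k² = 0.153933029649
D = 1 − m·sn²u·sn²v = 0.9359336037340421
sn(u+v) = (sn u·cn v·dn v + sn v·cn u·dn u)/D = -0.4419084427998849/0.9359336037340421 = -0.4721578977791026
cn(u+v) = (cn u·cn v − sn u·sn v·dn u·dn v)/D = 0.8250385680565313/0.9359336037340421 = 0.8815139928355185
dn(u+v) = (dn u·dn v − m·sn u·sn v·cn u·cn v)/D = 0.9197343071314186/0.9359336037340421 = 0.9826918314098415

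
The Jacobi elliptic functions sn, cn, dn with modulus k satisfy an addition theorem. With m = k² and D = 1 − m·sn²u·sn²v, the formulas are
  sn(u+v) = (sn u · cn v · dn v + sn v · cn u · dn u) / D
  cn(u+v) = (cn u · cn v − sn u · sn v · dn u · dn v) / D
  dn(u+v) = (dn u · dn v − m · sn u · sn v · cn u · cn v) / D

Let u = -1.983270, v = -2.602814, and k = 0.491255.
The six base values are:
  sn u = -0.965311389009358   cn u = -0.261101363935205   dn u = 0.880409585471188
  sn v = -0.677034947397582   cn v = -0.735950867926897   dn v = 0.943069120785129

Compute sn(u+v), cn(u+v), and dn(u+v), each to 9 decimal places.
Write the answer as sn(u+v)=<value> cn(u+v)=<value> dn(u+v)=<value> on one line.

sn(u+v)=0.920494869 cn(u+v)=-0.390754651 dn(u+v)=0.891917728

m = k² = 0.241331475025
D = 1 − m·sn²u·sn²v = 0.8969208090404338
sn(u+v) = (sn u·cn v·dn v + sn v·cn u·dn u)/D = 0.8256110022427834/0.8969208090404338 = 0.920494868578263
cn(u+v) = (cn u·cn v − sn u·sn v·dn u·dn v)/D = -0.3504759773014592/0.8969208090404338 = -0.3907546505431335
dn(u+v) = (dn u·dn v − m·sn u·sn v·cn u·cn v)/D = 0.7999795704806909/0.8969208090404338 = 0.891917728318228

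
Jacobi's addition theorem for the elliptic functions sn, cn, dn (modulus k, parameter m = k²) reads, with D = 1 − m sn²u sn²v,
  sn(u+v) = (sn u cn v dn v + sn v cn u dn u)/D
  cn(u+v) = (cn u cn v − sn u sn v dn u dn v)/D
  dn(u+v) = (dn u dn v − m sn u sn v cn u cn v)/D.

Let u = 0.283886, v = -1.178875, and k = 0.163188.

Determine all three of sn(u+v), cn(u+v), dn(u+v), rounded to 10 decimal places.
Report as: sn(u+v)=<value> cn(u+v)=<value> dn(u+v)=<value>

sn u = 0.2799923011165483, cn u = 0.960002245474176, dn u = 0.9989556033485948
sn v = -0.9220628587172906, cn v = 0.3870401588648105, dn v = 0.9886146374321831
m = k² = 0.026630323344
D = 1 − m·sn²u·sn²v = 0.9982250354783797
sn(u+v) = (sn u·cn v·dn v + sn v·cn u·dn u)/D = -0.7771234805664382/0.9982250354783797 = -0.7785052998535716
cn(u+v) = (cn u·cn v − sn u·sn v·dn u·dn v)/D = 0.6265239958757503/0.9982250354783797 = 0.6276380311133962
dn(u+v) = (dn u·dn v − m·sn u·sn v·cn u·cn v)/D = 0.9901366635504523/0.9982250354783797 = 0.9918972459711439

sn(u+v)=-0.7785052999 cn(u+v)=0.6276380311 dn(u+v)=0.9918972460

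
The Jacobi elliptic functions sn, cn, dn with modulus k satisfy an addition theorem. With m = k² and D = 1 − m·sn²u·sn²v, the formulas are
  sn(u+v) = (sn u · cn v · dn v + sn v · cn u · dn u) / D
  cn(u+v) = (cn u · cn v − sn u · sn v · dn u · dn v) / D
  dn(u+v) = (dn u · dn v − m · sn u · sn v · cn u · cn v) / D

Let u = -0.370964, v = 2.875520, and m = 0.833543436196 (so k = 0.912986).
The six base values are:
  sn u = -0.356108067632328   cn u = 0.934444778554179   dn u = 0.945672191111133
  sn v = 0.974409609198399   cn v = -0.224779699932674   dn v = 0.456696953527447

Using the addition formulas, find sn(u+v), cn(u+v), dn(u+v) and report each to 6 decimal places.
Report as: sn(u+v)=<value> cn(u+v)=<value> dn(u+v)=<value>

sn(u+v)=0.997760 cn(u+v)=-0.066896 dn(u+v)=0.412537

m = k² = 0.833543436196
D = 1 − m·sn²u·sn²v = 0.8996366896059322
sn(u+v) = (sn u·cn v·dn v + sn v·cn u·dn u)/D = 0.8976214670531303/0.8996366896059322 = 0.9977599595746983
cn(u+v) = (cn u·cn v − sn u·sn v·dn u·dn v)/D = -0.06018201700264409/0.8996366896059322 = -0.06689591220318683
dn(u+v) = (dn u·dn v − m·sn u·sn v·cn u·cn v)/D = 0.371133363102881/0.8996366896059322 = 0.4125369356216991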